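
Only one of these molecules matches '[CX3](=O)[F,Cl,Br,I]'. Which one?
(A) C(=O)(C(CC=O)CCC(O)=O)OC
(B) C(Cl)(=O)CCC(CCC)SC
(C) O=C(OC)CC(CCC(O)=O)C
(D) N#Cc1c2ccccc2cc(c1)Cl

[CX3](=O)[F,Cl,Br,I] describes a carbonyl carbon bonded to a halogen (an acyl halide).
(A) has a methyl-ester group (-C(=O)OCH3) but the carbonyl is bonded to -O-C, not to a halogen.
(B) contains an acyl chloride (-C(=O)Cl), which satisfies every atom and bond constraint.
(C) has a methyl-ester group (-C(=O)OCH3) but the carbonyl is bonded to -O-C, not to a halogen.
(D) has a chloro substituent but the Cl is not on a carbonyl carbon.
So the answer is (B).

B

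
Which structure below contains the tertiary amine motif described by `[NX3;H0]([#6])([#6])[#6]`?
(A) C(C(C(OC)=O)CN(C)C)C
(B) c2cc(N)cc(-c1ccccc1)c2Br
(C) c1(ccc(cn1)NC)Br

A

[NX3;H0]([#6])([#6])[#6] describes a trivalent nitrogen with no H, bonded to three carbons (a tertiary amine).
(A) contains a dimethylamino group (-N(CH3)2), which satisfies every atom and bond constraint.
(B) has a primary amino group (-NH2) but the nitrogen has H2, not H0 with three carbons.
(C) has an N-methylamino group (-NHCH3) but the nitrogen still has one H (H1), not H0.
So the answer is (A).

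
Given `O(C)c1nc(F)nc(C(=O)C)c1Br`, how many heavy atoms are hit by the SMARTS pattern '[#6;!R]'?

3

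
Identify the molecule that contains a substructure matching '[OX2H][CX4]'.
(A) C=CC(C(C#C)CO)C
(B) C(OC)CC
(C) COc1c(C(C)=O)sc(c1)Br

[OX2H][CX4] describes a hydroxyl oxygen bound to an sp3 (X4) carbon (an aliphatic alcohol).
(A) contains a hydroxyl group (-OH), which satisfies every atom and bond constraint.
(B) has a methoxy ether (-OCH3) but the oxygen has H0 (ether), not H1.
(C) has a methoxy ether (-OCH3) but the oxygen has H0 (ether), not H1.
So the answer is (A).

A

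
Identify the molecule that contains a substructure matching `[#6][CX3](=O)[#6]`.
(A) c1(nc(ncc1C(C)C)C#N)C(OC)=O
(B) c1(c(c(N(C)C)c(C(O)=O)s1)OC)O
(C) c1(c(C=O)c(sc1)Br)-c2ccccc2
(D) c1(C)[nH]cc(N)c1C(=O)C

[#6][CX3](=O)[#6] describes a carbonyl carbon (no H) flanked by two carbons (a ketone).
(A) has a methyl-ester group (-C(=O)OCH3) but one neighbour of the carbonyl carbon is O, not C.
(B) has a carboxylic acid group (-C(=O)OH) but one neighbour of the carbonyl carbon is O, not C.
(C) has an aldehyde (-CHO) but the carbonyl carbon has H1, so it is not flanked by two carbons.
(D) contains an acetyl/ketone group (-C(=O)CH3), which satisfies every atom and bond constraint.
So the answer is (D).

D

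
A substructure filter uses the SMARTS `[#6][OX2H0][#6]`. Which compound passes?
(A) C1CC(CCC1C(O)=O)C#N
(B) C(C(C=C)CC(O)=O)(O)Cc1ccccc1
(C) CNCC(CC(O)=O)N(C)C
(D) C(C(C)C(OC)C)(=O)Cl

D

[#6][OX2H0][#6] describes an aliphatic oxygen bridging two carbons with no H on the oxygen (an ether).
(A) has a carboxylic acid group (-C(=O)OH) but the -OH oxygen has H1; the =O is OX1, not OX2.
(B) has a carboxylic acid group (-C(=O)OH) but the -OH oxygen has H1; the =O is OX1, not OX2.
(C) has a carboxylic acid group (-C(=O)OH) but the -OH oxygen has H1; the =O is OX1, not OX2.
(D) contains a methoxy ether (-OCH3), which satisfies every atom and bond constraint.
So the answer is (D).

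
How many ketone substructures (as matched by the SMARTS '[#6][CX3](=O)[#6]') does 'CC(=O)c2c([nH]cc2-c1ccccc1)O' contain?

1

[#6][CX3](=O)[#6] is the SMARTS for a ketone: a carbonyl carbon (no H) flanked by two carbons.
Exactly one fragment in the molecule meets all constraints, giving 1 match.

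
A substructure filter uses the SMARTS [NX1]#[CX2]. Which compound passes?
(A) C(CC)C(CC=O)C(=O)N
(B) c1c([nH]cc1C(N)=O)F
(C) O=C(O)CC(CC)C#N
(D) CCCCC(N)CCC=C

[NX1]#[CX2] describes a nitrogen triple-bonded to a two-connected carbon (a nitrile).
(A) has a primary amide (-C(=O)NH2) but the nitrogen is NX3, not NX1.
(B) has a primary amide (-C(=O)NH2) but the nitrogen is NX3, not NX1.
(C) contains a nitrile (-C#N), which satisfies every atom and bond constraint.
(D) has a primary amino group (-NH2) but the nitrogen is NX3 (three connections), not NX1 triple-bonded.
So the answer is (C).

C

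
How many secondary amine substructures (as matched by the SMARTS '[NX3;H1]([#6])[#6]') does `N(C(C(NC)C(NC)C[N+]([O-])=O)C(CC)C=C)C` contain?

[NX3;H1]([#6])[#6] is the SMARTS for a secondary amine: a trivalent nitrogen with one H, bonded to two carbons.
The molecule carries 3 separate instances of an N-methylamino group (-NHCH3) meeting every constraint; each maps to a distinct set of atoms, giving 3 matches.

3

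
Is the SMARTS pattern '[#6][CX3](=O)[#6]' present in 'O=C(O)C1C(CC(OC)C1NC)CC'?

No

The pattern [#6][CX3](=O)[#6] describes a carbonyl carbon (no H) flanked by two carbons — a ketone.
The closest candidate here is a carboxylic acid group (-C(=O)OH), but one neighbour of the carbonyl carbon is O, not C. No other fragment satisfies the full query, so there is no match.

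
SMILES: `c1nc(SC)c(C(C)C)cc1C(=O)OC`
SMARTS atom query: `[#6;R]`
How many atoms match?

5

Check the 15 heavy atoms by environment: 1× n (aromatic, in 6-ring) → no; 5× c (aromatic, in 6-ring) → match; 6× C (acyclic) → no; 1× S (acyclic) → no; 2× O (acyclic) → no.
That gives 5 matching atoms.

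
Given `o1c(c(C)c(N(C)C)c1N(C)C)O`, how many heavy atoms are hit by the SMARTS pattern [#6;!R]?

5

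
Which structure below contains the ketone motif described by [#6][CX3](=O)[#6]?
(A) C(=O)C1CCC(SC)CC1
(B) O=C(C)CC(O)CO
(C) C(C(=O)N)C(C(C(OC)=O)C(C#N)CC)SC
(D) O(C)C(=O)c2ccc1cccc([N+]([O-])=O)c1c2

[#6][CX3](=O)[#6] describes a carbonyl carbon (no H) flanked by two carbons (a ketone).
(A) has an aldehyde (-CHO) but the carbonyl carbon has H1, so it is not flanked by two carbons.
(B) contains an acetyl/ketone group (-C(=O)CH3), which satisfies every atom and bond constraint.
(C) has a primary amide (-C(=O)NH2) but one neighbour of the carbonyl carbon is N, not C.
(D) has a methyl-ester group (-C(=O)OCH3) but one neighbour of the carbonyl carbon is O, not C.
So the answer is (B).

B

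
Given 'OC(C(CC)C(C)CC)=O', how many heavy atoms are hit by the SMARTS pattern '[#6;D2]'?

2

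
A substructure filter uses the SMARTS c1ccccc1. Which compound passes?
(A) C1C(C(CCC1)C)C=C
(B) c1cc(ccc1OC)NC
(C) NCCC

B

c1ccccc1 describes six aromatic carbons in a ring (a benzene ring).
(A) has a methyl group (-CH3) but no six-membered all-carbon aromatic ring is present.
(B) contains the required atom environment, so the pattern matches.
(C) has a methyl group (-CH3) but no six-membered all-carbon aromatic ring is present.
So the answer is (B).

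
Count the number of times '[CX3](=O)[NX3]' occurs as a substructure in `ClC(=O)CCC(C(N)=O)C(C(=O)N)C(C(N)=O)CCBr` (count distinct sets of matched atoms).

[CX3](=O)[NX3] is the SMARTS for an amide: a carbonyl carbon bonded to a trivalent nitrogen.
The molecule carries 3 separate instances of a primary amide (-C(=O)NH2) meeting every constraint; each maps to a distinct set of atoms, giving 3 matches.

3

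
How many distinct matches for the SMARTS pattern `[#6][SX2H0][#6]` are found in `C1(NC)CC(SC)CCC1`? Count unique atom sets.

1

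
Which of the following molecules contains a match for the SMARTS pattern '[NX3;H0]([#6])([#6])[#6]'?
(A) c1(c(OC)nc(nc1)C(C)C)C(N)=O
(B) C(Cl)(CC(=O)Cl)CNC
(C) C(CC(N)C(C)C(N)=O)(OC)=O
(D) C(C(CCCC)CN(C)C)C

[NX3;H0]([#6])([#6])[#6] describes a trivalent nitrogen with no H, bonded to three carbons (a tertiary amine).
(A) has a primary amide (-C(=O)NH2) but the amide nitrogen has H2 and only one carbon neighbour.
(B) has an N-methylamino group (-NHCH3) but the nitrogen still has one H (H1), not H0.
(C) has a primary amino group (-NH2) but the nitrogen has H2, not H0 with three carbons.
(D) contains a dimethylamino group (-N(CH3)2), which satisfies every atom and bond constraint.
So the answer is (D).

D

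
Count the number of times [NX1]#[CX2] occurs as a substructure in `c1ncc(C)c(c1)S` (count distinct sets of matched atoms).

0

[NX1]#[CX2] is the SMARTS for a nitrile: a nitrogen triple-bonded to a two-connected carbon.
No fragment in the molecule satisfies every constraint, giving 0 matches.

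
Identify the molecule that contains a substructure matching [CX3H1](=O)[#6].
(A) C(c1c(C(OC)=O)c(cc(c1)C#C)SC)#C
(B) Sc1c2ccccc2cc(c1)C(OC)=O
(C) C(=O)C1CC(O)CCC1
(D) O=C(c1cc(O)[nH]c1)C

[CX3H1](=O)[#6] describes an sp2 carbon with one H, double-bonded to O and single-bonded to carbon (an aldehyde).
(A) has a methyl-ester group (-C(=O)OCH3) but the carbonyl carbon has H0, not H1.
(B) has a methyl-ester group (-C(=O)OCH3) but the carbonyl carbon has H0, not H1.
(C) contains an aldehyde (-CHO), which satisfies every atom and bond constraint.
(D) has an acetyl/ketone group (-C(=O)CH3) but the carbonyl carbon has H0 (two carbon neighbours), not H1.
So the answer is (C).

C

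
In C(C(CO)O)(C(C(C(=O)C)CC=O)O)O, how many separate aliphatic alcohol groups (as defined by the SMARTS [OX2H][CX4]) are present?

[OX2H][CX4] is the SMARTS for an aliphatic alcohol: a hydroxyl oxygen bound to an sp3 (X4) carbon.
The molecule carries 4 separate instances of a hydroxyl group (-OH) meeting every constraint; each maps to a distinct set of atoms, giving 4 matches.

4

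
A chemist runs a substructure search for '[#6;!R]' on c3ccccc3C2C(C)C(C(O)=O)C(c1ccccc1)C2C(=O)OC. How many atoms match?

4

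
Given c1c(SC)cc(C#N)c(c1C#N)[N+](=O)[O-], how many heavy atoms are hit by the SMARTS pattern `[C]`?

The query [C] means: uppercase C matches aliphatic (non-aromatic) carbon only.
Check the 15 heavy atoms by environment: 6× c (aromatic) → no; 3× C → match; 2× N → no; 1× S → no; 1× N (charge +1) → no; 1× O (charge -1) → no; 1× O → no.
That gives 3 matching atoms.

3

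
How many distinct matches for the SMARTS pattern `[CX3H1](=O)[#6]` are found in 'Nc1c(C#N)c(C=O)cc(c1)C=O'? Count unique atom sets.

2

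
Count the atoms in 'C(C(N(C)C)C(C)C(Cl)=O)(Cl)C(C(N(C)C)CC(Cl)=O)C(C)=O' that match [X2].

0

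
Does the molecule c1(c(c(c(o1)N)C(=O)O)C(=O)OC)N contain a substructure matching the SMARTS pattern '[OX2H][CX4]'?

No

The pattern [OX2H][CX4] describes a hydroxyl oxygen bound to an sp3 (X4) carbon — an aliphatic alcohol.
The closest candidate here is a carboxylic acid group (-C(=O)OH), but the -OH is on a CX3 carbonyl carbon, not a CX4 carbon. No other fragment satisfies the full query, so there is no match.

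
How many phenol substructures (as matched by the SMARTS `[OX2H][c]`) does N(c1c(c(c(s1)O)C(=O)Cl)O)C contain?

2

[OX2H][c] is the SMARTS for a phenol: a hydroxyl oxygen attached to an aromatic carbon.
The molecule carries 2 separate instances of a hydroxyl group (-OH) meeting every constraint; each maps to a distinct set of atoms, giving 2 matches.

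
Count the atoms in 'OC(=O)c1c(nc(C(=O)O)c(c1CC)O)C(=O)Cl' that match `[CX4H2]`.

1

The query [CX4H2] means: sp3 carbon (X4) with exactly two hydrogens.
Check the 18 heavy atoms by environment: 1× n (aromatic, H0, X2) → no; 5× c (aromatic, H0, X3) → no; 1× C (H2, X4) → match; 1× C (H3, X4) → no; 3× C (H0, X3) → no; 3× O (H0, X1) → no; 3× O (H1, X2) → no; 1× Cl (H0, X1) → no.
That gives 1 matching atom.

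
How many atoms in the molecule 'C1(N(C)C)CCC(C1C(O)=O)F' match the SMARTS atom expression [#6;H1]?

Check the 12 heavy atoms by environment: 3× C (H1) → match; 2× C (H2) → no; 1× N (H0) → no; 2× C (H3) → no; 1× C (H0) → no; 1× O (H0) → no; 1× O (H1) → no; 1× F (H0) → no.
That gives 3 matching atoms.

3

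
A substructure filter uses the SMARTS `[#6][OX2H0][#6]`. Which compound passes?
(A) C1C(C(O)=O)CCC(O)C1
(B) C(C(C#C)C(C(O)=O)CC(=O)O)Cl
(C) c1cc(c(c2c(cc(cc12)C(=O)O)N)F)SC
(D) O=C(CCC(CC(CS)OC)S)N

[#6][OX2H0][#6] describes an aliphatic oxygen bridging two carbons with no H on the oxygen (an ether).
(A) has a hydroxyl group (-OH) but the oxygen has H1, not H0 bridging two carbons.
(B) has a carboxylic acid group (-C(=O)OH) but the -OH oxygen has H1; the =O is OX1, not OX2.
(C) has a carboxylic acid group (-C(=O)OH) but the -OH oxygen has H1; the =O is OX1, not OX2.
(D) contains a methoxy ether (-OCH3), which satisfies every atom and bond constraint.
So the answer is (D).

D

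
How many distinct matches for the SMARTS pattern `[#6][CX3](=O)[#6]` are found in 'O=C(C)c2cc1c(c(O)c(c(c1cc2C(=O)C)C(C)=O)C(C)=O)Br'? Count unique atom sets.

[#6][CX3](=O)[#6] is the SMARTS for a ketone: a carbonyl carbon (no H) flanked by two carbons.
The molecule carries 4 separate instances of an acetyl/ketone group (-C(=O)CH3) meeting every constraint; each maps to a distinct set of atoms, giving 4 matches.

4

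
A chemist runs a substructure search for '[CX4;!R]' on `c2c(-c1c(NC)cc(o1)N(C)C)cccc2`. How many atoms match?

3

The query [CX4;!R] means: aliphatic carbon with four total connections, not in a ring.
Check the 16 heavy atoms by environment: 1× o (aromatic, X2, in 5-ring) → no; 4× c (aromatic, X3, in 5-ring) → no; 2× N (X3, acyclic) → no; 3× C (X4, acyclic) → match; 6× c (aromatic, X3, in 6-ring) → no.
That gives 3 matching atoms.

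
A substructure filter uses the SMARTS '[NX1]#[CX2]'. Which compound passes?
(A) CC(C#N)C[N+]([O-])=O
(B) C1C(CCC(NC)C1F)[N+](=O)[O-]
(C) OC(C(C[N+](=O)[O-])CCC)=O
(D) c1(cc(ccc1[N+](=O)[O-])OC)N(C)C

[NX1]#[CX2] describes a nitrogen triple-bonded to a two-connected carbon (a nitrile).
(A) contains a nitrile (-C#N), which satisfies every atom and bond constraint.
(B) has a nitro group (-[N+](=O)[O-]) but there is no C#N triple bond.
(C) has a nitro group (-[N+](=O)[O-]) but there is no C#N triple bond.
(D) has a nitro group (-[N+](=O)[O-]) but there is no C#N triple bond.
So the answer is (A).

A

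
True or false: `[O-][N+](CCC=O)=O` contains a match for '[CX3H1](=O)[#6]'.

True

The pattern [CX3H1](=O)[#6] describes an sp2 carbon with one H, double-bonded to O and single-bonded to carbon — an aldehyde.
The molecule carries an aldehyde (-CHO), whose atoms satisfy every constraint of the query, so the pattern matches.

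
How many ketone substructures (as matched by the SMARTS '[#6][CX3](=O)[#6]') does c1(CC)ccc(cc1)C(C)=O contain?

[#6][CX3](=O)[#6] is the SMARTS for a ketone: a carbonyl carbon (no H) flanked by two carbons.
Exactly one fragment in the molecule meets all constraints, giving 1 match.

1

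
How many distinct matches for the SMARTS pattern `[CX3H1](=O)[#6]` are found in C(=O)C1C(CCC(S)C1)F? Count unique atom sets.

1

[CX3H1](=O)[#6] is the SMARTS for an aldehyde: an sp2 carbon with one H, double-bonded to O and single-bonded to carbon.
Exactly one fragment in the molecule meets all constraints, giving 1 match.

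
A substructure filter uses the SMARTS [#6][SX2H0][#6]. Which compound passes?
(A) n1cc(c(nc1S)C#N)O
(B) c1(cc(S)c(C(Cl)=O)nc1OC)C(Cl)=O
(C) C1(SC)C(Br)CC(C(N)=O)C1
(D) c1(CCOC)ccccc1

[#6][SX2H0][#6] describes an aliphatic sulfur bridging two carbons with no H on the sulfur (a thioether).
(A) has a thiol (-SH) but the sulfur has H1, not H0 bridging two carbons.
(B) has a methoxy ether (-OCH3) but the bridging atom is O, not S.
(C) contains a methylthio ether (-SCH3), which satisfies every atom and bond constraint.
(D) has a methoxy ether (-OCH3) but the bridging atom is O, not S.
So the answer is (C).

C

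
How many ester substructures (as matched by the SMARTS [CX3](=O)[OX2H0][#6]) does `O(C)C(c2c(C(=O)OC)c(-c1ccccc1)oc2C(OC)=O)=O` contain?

3

[CX3](=O)[OX2H0][#6] is the SMARTS for an ester: a carbonyl carbon bonded to an oxygen that is itself bonded to carbon (no H on that O).
The molecule carries 3 separate instances of a methyl-ester group (-C(=O)OCH3) meeting every constraint; each maps to a distinct set of atoms, giving 3 matches.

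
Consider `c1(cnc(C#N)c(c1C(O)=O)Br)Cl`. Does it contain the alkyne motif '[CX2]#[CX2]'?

The pattern [CX2]#[CX2] describes a carbon-carbon triple bond — an alkyne.
The closest candidate here is a nitrile (-C#N), but the triple bond is C#N, not C#C. No other fragment satisfies the full query, so there is no match.

No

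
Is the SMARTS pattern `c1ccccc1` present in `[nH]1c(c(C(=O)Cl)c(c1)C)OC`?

No

The pattern c1ccccc1 describes six aromatic carbons in a ring — a benzene ring.
The closest candidate here is a methyl group (-CH3), but no six-membered all-carbon aromatic ring is present. No other fragment satisfies the full query, so there is no match.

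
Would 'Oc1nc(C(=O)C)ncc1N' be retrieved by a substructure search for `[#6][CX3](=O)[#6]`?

Yes

The pattern [#6][CX3](=O)[#6] describes a carbonyl carbon (no H) flanked by two carbons — a ketone.
The molecule carries an acetyl/ketone group (-C(=O)CH3), whose atoms satisfy every constraint of the query, so the pattern matches.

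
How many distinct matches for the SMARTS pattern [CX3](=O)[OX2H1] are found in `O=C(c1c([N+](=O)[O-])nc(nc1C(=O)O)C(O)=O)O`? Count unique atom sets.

[CX3](=O)[OX2H1] is the SMARTS for a carboxylic acid: an sp2 carbon double-bonded to O and single-bonded to an -OH oxygen.
The molecule carries 3 separate instances of a carboxylic acid group (-C(=O)OH) meeting every constraint; each maps to a distinct set of atoms, giving 3 matches.

3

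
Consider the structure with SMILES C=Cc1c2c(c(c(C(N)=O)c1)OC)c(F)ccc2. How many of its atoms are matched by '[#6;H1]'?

5

The query [#6;H1] means: any carbon bearing exactly one hydrogen.
Check the 18 heavy atoms by environment: 6× c (aromatic, H0) → no; 4× c (aromatic, H1) → match; 1× C (H1) → match; 1× C (H2) → no; 1× C (H0) → no; 2× O (H0) → no; 1× N (H2) → no; 1× C (H3) → no; 1× F (H0) → no.
Summing the matching environments: 4 + 1 = 5 matching atoms.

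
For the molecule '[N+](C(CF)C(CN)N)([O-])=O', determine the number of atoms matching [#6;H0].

0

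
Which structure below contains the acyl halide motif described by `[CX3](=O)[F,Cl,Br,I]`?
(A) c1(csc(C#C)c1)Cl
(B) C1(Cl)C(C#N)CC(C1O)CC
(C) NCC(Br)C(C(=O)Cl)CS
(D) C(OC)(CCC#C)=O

C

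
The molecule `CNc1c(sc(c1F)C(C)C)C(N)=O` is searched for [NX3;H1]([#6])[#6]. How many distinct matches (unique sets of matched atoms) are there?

1

[NX3;H1]([#6])[#6] is the SMARTS for a secondary amine: a trivalent nitrogen with one H, bonded to two carbons.
Exactly one fragment in the molecule meets all constraints, giving 1 match.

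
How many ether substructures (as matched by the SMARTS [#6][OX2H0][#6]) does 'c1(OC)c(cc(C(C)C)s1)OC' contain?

[#6][OX2H0][#6] is the SMARTS for an ether: an aliphatic oxygen bridging two carbons with no H on the oxygen.
The molecule carries 2 separate instances of a methoxy ether (-OCH3) meeting every constraint; each maps to a distinct set of atoms, giving 2 matches.

2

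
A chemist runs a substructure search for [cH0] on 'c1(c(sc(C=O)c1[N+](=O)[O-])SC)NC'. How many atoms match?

The query [cH0] means: aromatic carbon with no attached hydrogen (substituted or ring-fusion).
Check the 14 heavy atoms by environment: 1× s (aromatic, H0) → no; 4× c (aromatic, H0) → match; 1× S (H0) → no; 2× C (H3) → no; 1× N (charge +1, H0) → no; 1× O (charge -1, H0) → no; 2× O (H0) → no; 1× C (H1) → no; 1× N (H1) → no.
That gives 4 matching atoms.

4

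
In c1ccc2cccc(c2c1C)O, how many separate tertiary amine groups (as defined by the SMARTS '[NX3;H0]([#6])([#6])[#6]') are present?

0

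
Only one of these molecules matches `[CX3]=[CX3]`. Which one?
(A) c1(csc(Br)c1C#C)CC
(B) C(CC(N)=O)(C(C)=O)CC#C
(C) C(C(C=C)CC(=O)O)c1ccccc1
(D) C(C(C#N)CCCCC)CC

C

[CX3]=[CX3] describes a non-aromatic C=C double bond between two sp2 carbons (an alkene).
(A) has an ethynyl group (-C#CH) but the C-C bond is a triple bond, not a double bond.
(B) has an ethynyl group (-C#CH) but the C-C bond is a triple bond, not a double bond.
(C) contains a vinyl group (-CH=CH2), which satisfies every atom and bond constraint.
(D) has an ethyl group (-CH2CH3) but its C-C bond is a single bond between CX4 carbons, not CX3=CX3.
So the answer is (C).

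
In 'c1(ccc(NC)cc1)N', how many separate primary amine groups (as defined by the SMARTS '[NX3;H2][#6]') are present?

1

[NX3;H2][#6] is the SMARTS for a primary amine: a trivalent nitrogen with two H attached to carbon.
Exactly one fragment in the molecule meets all constraints, giving 1 match.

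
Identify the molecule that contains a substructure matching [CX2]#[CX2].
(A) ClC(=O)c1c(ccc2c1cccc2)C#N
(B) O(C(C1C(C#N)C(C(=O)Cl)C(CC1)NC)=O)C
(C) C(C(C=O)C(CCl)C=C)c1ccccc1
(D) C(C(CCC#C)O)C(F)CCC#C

D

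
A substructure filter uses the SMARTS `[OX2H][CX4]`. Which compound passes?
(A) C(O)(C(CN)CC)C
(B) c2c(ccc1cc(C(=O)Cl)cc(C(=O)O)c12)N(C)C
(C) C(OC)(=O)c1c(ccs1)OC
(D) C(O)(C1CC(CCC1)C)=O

[OX2H][CX4] describes a hydroxyl oxygen bound to an sp3 (X4) carbon (an aliphatic alcohol).
(A) contains a hydroxyl group (-OH), which satisfies every atom and bond constraint.
(B) has a carboxylic acid group (-C(=O)OH) but the -OH is on a CX3 carbonyl carbon, not a CX4 carbon.
(C) has a methoxy ether (-OCH3) but the oxygen has H0 (ether), not H1.
(D) has a carboxylic acid group (-C(=O)OH) but the -OH is on a CX3 carbonyl carbon, not a CX4 carbon.
So the answer is (A).

A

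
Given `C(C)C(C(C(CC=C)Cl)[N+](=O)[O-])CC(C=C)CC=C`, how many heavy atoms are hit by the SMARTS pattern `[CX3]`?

The query [CX3] means: C with X3: aliphatic carbon with exactly 3 total connections.
Check the 19 heavy atoms by environment: 9× C (X4) → no; 1× Cl (X1) → no; 6× C (X3) → match; 1× N (charge +1, X3) → no; 1× O (charge -1, X1) → no; 1× O (X1) → no.
That gives 6 matching atoms.

6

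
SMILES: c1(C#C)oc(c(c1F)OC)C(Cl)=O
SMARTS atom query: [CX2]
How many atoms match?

2

Check the 13 heavy atoms by environment: 1× o (aromatic, X2) → no; 4× c (aromatic, X3) → no; 1× C (X3) → no; 1× O (X1) → no; 1× Cl (X1) → no; 2× C (X2) → match; 1× F (X1) → no; 1× O (X2) → no; 1× C (X4) → no.
That gives 2 matching atoms.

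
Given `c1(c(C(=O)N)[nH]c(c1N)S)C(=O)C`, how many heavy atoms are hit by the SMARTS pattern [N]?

2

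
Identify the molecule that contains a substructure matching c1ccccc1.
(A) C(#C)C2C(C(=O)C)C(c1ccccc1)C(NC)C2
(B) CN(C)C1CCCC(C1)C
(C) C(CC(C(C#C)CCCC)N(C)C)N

A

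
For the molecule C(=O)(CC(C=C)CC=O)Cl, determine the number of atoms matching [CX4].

3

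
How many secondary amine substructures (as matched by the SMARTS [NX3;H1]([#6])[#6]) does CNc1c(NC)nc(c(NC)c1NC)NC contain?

[NX3;H1]([#6])[#6] is the SMARTS for a secondary amine: a trivalent nitrogen with one H, bonded to two carbons.
The molecule carries 5 separate instances of an N-methylamino group (-NHCH3) meeting every constraint; each maps to a distinct set of atoms, giving 5 matches.

5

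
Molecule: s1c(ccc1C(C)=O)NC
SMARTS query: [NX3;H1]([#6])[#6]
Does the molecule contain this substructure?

Yes

The pattern [NX3;H1]([#6])[#6] describes a trivalent nitrogen with one H, bonded to two carbons — a secondary amine.
The molecule carries an N-methylamino group (-NHCH3), whose atoms satisfy every constraint of the query, so the pattern matches.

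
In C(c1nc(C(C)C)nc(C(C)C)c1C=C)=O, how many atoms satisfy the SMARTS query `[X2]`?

2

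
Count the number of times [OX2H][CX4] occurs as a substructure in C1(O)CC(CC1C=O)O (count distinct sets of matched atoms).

2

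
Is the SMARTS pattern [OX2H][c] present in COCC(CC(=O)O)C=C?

No

The pattern [OX2H][c] describes a hydroxyl oxygen attached to an aromatic carbon — a phenol.
The closest candidate here is a methoxy ether (-OCH3), but the oxygen has H0, not H1. No other fragment satisfies the full query, so there is no match.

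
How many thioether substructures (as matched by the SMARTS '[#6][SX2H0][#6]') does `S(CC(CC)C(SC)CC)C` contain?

[#6][SX2H0][#6] is the SMARTS for a thioether: an aliphatic sulfur bridging two carbons with no H on the sulfur.
The molecule carries 2 separate instances of a methylthio ether (-SCH3) meeting every constraint; each maps to a distinct set of atoms, giving 2 matches.

2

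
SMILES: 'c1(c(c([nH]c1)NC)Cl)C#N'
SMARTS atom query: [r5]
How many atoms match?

The query [r5] means: r5 matches atoms in a five-membered ring.
Check the 10 heavy atoms by environment: 1× n (aromatic, in 5-ring) → match; 4× c (aromatic, in 5-ring) → match; 1× Cl (acyclic) → no; 2× N (acyclic) → no; 2× C (acyclic) → no.
Summing the matching environments: 1 + 4 = 5 matching atoms.

5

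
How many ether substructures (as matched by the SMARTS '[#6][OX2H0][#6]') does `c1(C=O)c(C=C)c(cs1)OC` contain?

1

[#6][OX2H0][#6] is the SMARTS for an ether: an aliphatic oxygen bridging two carbons with no H on the oxygen.
Exactly one fragment in the molecule meets all constraints, giving 1 match.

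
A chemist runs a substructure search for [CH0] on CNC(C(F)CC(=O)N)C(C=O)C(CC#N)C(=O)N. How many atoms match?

3

The query [CH0] means: aliphatic carbon with no attached hydrogen.
Check the 19 heavy atoms by environment: 2× C (H2) → no; 5× C (H1) → no; 3× C (H0) → match; 3× O (H0) → no; 2× N (H2) → no; 1× F (H0) → no; 1× N (H1) → no; 1× C (H3) → no; 1× N (H0) → no.
That gives 3 matching atoms.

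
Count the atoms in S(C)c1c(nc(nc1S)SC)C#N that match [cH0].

4

Check the 13 heavy atoms by environment: 2× n (aromatic, H0) → no; 4× c (aromatic, H0) → match; 1× C (H0) → no; 1× N (H0) → no; 2× S (H0) → no; 2× C (H3) → no; 1× S (H1) → no.
That gives 4 matching atoms.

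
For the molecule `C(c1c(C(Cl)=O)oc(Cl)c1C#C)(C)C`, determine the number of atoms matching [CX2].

2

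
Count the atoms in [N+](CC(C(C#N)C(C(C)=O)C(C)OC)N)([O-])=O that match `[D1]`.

8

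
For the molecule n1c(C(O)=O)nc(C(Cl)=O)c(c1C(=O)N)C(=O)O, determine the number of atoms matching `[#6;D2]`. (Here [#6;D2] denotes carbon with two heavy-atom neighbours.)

0

The query [#6;D2] means: any carbon bonded to exactly two heavy atoms.
Check the 18 heavy atoms by environment: 2× n (aromatic, D2) → no; 4× c (aromatic, D3) → no; 4× C (D3) → no; 6× O (D1) → no; 1× Cl (D1) → no; 1× N (D1) → no.
No environment satisfies the query, so 0 matching atoms.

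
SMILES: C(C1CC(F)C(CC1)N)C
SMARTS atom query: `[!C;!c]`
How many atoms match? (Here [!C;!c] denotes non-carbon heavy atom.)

2

The query [!C;!c] means: neither aliphatic nor aromatic carbon — same as [!#6].
Check the 10 heavy atoms by environment: 8× C → no; 1× N → match; 1× F → match.
Summing the matching environments: 1 + 1 = 2 matching atoms.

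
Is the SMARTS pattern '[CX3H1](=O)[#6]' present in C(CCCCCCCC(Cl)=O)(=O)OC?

No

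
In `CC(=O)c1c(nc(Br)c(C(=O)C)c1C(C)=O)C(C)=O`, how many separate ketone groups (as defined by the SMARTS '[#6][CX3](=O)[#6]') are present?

[#6][CX3](=O)[#6] is the SMARTS for a ketone: a carbonyl carbon (no H) flanked by two carbons.
The molecule carries 4 separate instances of an acetyl/ketone group (-C(=O)CH3) meeting every constraint; each maps to a distinct set of atoms, giving 4 matches.

4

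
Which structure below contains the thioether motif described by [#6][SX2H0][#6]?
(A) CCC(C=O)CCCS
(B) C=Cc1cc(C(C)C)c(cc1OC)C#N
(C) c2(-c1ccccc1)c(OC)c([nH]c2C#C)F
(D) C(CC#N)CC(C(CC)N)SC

D

[#6][SX2H0][#6] describes an aliphatic sulfur bridging two carbons with no H on the sulfur (a thioether).
(A) has a thiol (-SH) but the sulfur has H1, not H0 bridging two carbons.
(B) has a methoxy ether (-OCH3) but the bridging atom is O, not S.
(C) has a methoxy ether (-OCH3) but the bridging atom is O, not S.
(D) contains a methylthio ether (-SCH3), which satisfies every atom and bond constraint.
So the answer is (D).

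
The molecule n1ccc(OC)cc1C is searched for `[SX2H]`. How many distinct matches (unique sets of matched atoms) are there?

[SX2H] is the SMARTS for a thiol: an aliphatic sulfur with two connections, one being H.
No fragment in the molecule satisfies every constraint, giving 0 matches.

0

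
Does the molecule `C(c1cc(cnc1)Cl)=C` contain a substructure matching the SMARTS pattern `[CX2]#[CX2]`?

No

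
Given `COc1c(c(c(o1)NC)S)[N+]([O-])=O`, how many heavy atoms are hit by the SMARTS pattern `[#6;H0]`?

4

The query [#6;H0] means: any carbon with no attached hydrogen.
Check the 13 heavy atoms by environment: 1× o (aromatic, H0) → no; 4× c (aromatic, H0) → match; 2× O (H0) → no; 2× C (H3) → no; 1× S (H1) → no; 1× N (H1) → no; 1× N (charge +1, H0) → no; 1× O (charge -1, H0) → no.
That gives 4 matching atoms.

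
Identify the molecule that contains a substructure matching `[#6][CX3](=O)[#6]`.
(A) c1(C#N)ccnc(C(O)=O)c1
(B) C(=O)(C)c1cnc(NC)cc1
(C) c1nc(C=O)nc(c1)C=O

B

[#6][CX3](=O)[#6] describes a carbonyl carbon (no H) flanked by two carbons (a ketone).
(A) has a carboxylic acid group (-C(=O)OH) but one neighbour of the carbonyl carbon is O, not C.
(B) contains an acetyl/ketone group (-C(=O)CH3), which satisfies every atom and bond constraint.
(C) has an aldehyde (-CHO) but the carbonyl carbon has H1, so it is not flanked by two carbons.
So the answer is (B).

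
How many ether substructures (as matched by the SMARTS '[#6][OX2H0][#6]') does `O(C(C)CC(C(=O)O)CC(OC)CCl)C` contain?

2

[#6][OX2H0][#6] is the SMARTS for an ether: an aliphatic oxygen bridging two carbons with no H on the oxygen.
The molecule carries 2 separate instances of a methoxy ether (-OCH3) meeting every constraint; each maps to a distinct set of atoms, giving 2 matches.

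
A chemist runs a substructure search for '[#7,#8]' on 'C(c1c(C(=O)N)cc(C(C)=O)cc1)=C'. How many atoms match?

3

The query [#7,#8] means: nitrogen or oxygen (comma = OR).
Check the 14 heavy atoms by environment: 6× c (aromatic) → no; 5× C → no; 2× O → match; 1× N → match.
Summing the matching environments: 2 + 1 = 3 matching atoms.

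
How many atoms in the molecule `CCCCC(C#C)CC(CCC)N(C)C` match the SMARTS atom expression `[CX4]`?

The query [CX4] means: C with X4: aliphatic carbon with exactly 4 total connections (bonds + H).
Check the 15 heavy atoms by environment: 12× C (X4) → match; 2× C (X2) → no; 1× N (X3) → no.
That gives 12 matching atoms.

12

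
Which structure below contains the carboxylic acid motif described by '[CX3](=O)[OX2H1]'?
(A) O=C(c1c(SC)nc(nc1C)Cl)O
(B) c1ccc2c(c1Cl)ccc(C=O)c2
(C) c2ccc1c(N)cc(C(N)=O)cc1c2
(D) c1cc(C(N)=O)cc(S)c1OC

A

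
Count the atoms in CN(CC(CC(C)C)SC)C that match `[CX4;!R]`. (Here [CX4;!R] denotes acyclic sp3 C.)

9

The query [CX4;!R] means: aliphatic carbon with four total connections, not in a ring.
Check the 11 heavy atoms by environment: 9× C (X4, acyclic) → match; 1× S (X2, acyclic) → no; 1× N (X3, acyclic) → no.
That gives 9 matching atoms.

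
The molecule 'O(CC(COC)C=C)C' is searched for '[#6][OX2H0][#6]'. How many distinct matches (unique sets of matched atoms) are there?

2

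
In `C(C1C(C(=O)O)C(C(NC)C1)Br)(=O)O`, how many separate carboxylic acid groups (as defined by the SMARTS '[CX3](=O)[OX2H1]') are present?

[CX3](=O)[OX2H1] is the SMARTS for a carboxylic acid: an sp2 carbon double-bonded to O and single-bonded to an -OH oxygen.
The molecule carries 2 separate instances of a carboxylic acid group (-C(=O)OH) meeting every constraint; each maps to a distinct set of atoms, giving 2 matches.

2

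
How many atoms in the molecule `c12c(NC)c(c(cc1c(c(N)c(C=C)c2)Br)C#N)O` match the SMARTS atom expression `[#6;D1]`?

2

The query [#6;D1] means: carbon bonded to exactly one heavy atom.
Check the 19 heavy atoms by environment: 8× c (aromatic, D3) → no; 2× c (aromatic, D2) → no; 2× C (D2) → no; 2× C (D1) → match; 1× N (D2) → no; 1× O (D1) → no; 1× Br (D1) → no; 2× N (D1) → no.
That gives 2 matching atoms.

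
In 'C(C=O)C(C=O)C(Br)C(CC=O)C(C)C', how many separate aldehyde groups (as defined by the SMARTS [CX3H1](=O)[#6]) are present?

3

[CX3H1](=O)[#6] is the SMARTS for an aldehyde: an sp2 carbon with one H, double-bonded to O and single-bonded to carbon.
The molecule carries 3 separate instances of an aldehyde (-CHO) meeting every constraint; each maps to a distinct set of atoms, giving 3 matches.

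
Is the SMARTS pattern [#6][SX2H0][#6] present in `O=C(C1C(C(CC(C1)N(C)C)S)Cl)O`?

No

The pattern [#6][SX2H0][#6] describes an aliphatic sulfur bridging two carbons with no H on the sulfur — a thioether.
The closest candidate here is a thiol (-SH), but the sulfur has H1, not H0 bridging two carbons. No other fragment satisfies the full query, so there is no match.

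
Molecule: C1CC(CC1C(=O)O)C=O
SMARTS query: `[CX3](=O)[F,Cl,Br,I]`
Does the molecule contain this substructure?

No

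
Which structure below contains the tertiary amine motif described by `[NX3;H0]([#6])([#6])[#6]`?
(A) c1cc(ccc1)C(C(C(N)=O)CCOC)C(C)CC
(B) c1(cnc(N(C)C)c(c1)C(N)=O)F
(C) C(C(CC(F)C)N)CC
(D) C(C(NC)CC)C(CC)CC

B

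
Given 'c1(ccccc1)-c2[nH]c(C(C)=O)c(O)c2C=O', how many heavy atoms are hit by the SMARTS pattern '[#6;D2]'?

6

The query [#6;D2] means: any carbon bonded to exactly two heavy atoms.
Check the 17 heavy atoms by environment: 1× n (aromatic, D2) → no; 5× c (aromatic, D3) → no; 1× C (D2) → match; 3× O (D1) → no; 1× C (D3) → no; 1× C (D1) → no; 5× c (aromatic, D2) → match.
Summing the matching environments: 1 + 5 = 6 matching atoms.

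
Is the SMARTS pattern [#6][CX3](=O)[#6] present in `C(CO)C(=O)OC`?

The pattern [#6][CX3](=O)[#6] describes a carbonyl carbon (no H) flanked by two carbons — a ketone.
The closest candidate here is a methyl-ester group (-C(=O)OCH3), but one neighbour of the carbonyl carbon is O, not C. No other fragment satisfies the full query, so there is no match.

No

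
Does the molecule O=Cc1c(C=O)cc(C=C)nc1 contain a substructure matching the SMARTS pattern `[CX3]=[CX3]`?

Yes

The pattern [CX3]=[CX3] describes a non-aromatic C=C double bond between two sp2 carbons — an alkene.
The molecule carries a vinyl group (-CH=CH2), whose atoms satisfy every constraint of the query, so the pattern matches.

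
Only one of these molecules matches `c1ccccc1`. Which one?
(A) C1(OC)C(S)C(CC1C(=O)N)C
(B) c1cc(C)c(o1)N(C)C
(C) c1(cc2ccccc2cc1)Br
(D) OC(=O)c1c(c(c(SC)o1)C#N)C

c1ccccc1 describes six aromatic carbons in a ring (a benzene ring).
(A) has a methyl group (-CH3) but no six-membered all-carbon aromatic ring is present.
(B) has a methyl group (-CH3) but no six-membered all-carbon aromatic ring is present.
(C) contains the required atom environment, so the pattern matches.
(D) has a methyl group (-CH3) but no six-membered all-carbon aromatic ring is present.
So the answer is (C).

C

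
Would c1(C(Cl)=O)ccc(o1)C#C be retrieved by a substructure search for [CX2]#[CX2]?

The pattern [CX2]#[CX2] describes a carbon-carbon triple bond — an alkyne.
The molecule carries an ethynyl group (-C#CH), whose atoms satisfy every constraint of the query, so the pattern matches.

Yes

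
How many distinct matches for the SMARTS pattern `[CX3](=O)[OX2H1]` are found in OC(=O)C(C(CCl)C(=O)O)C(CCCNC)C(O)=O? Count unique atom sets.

[CX3](=O)[OX2H1] is the SMARTS for a carboxylic acid: an sp2 carbon double-bonded to O and single-bonded to an -OH oxygen.
The molecule carries 3 separate instances of a carboxylic acid group (-C(=O)OH) meeting every constraint; each maps to a distinct set of atoms, giving 3 matches.

3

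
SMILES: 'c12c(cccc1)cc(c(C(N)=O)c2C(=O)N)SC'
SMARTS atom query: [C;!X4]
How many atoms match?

The query [C;!X4] means: aliphatic carbon that does not have four total connections.
Check the 18 heavy atoms by environment: 10× c (aromatic, X3) → no; 1× S (X2) → no; 1× C (X4) → no; 2× C (X3) → match; 2× O (X1) → no; 2× N (X3) → no.
That gives 2 matching atoms.

2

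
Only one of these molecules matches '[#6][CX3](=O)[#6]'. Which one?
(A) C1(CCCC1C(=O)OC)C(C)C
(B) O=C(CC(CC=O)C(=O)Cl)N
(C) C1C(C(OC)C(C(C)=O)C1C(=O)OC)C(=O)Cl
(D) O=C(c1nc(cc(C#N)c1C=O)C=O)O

[#6][CX3](=O)[#6] describes a carbonyl carbon (no H) flanked by two carbons (a ketone).
(A) has a methyl-ester group (-C(=O)OCH3) but one neighbour of the carbonyl carbon is O, not C.
(B) has a primary amide (-C(=O)NH2) but one neighbour of the carbonyl carbon is N, not C.
(C) contains an acetyl/ketone group (-C(=O)CH3), which satisfies every atom and bond constraint.
(D) has an aldehyde (-CHO) but the carbonyl carbon has H1, so it is not flanked by two carbons.
So the answer is (C).

C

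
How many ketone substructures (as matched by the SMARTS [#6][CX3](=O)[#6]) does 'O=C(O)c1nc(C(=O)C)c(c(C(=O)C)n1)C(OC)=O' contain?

2

[#6][CX3](=O)[#6] is the SMARTS for a ketone: a carbonyl carbon (no H) flanked by two carbons.
The molecule carries 2 separate instances of an acetyl/ketone group (-C(=O)CH3) meeting every constraint; each maps to a distinct set of atoms, giving 2 matches.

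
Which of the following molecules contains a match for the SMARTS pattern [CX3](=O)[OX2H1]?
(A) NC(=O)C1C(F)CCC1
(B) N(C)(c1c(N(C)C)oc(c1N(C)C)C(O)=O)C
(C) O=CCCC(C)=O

B

[CX3](=O)[OX2H1] describes an sp2 carbon double-bonded to O and single-bonded to an -OH oxygen (a carboxylic acid).
(A) has a primary amide (-C(=O)NH2) but the carbonyl is bonded to N, not to an -OH oxygen.
(B) contains a carboxylic acid group (-C(=O)OH), which satisfies every atom and bond constraint.
(C) has an aldehyde (-CHO) but there is no singly-bonded oxygen on the carbonyl carbon.
So the answer is (B).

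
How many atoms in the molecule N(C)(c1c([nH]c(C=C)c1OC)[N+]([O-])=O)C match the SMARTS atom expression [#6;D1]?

Check the 15 heavy atoms by environment: 1× n (aromatic, D2) → no; 4× c (aromatic, D3) → no; 1× O (D2) → no; 4× C (D1) → match; 1× C (D2) → no; 1× N (D3) → no; 1× N (charge +1, D3) → no; 1× O (charge -1, D1) → no; 1× O (D1) → no.
That gives 4 matching atoms.

4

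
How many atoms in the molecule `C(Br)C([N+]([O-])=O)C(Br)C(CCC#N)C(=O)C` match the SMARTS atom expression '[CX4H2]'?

3

Check the 16 heavy atoms by environment: 3× C (H2, X4) → match; 3× C (H1, X4) → no; 2× Br (H0, X1) → no; 1× C (H0, X2) → no; 1× N (H0, X1) → no; 1× C (H0, X3) → no; 2× O (H0, X1) → no; 1× C (H3, X4) → no; 1× N (charge +1, H0, X3) → no; 1× O (charge -1, H0, X1) → no.
That gives 3 matching atoms.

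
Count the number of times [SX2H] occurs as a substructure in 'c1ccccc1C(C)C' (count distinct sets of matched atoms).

0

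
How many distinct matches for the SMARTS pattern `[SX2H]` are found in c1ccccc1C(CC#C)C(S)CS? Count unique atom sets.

2

[SX2H] is the SMARTS for a thiol: an aliphatic sulfur with two connections, one being H.
The molecule carries 2 separate instances of a thiol (-SH) meeting every constraint; each maps to a distinct set of atoms, giving 2 matches.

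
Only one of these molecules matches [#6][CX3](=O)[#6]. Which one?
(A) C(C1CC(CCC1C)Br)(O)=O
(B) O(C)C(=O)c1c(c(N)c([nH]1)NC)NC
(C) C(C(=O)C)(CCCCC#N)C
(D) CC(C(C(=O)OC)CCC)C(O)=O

[#6][CX3](=O)[#6] describes a carbonyl carbon (no H) flanked by two carbons (a ketone).
(A) has a carboxylic acid group (-C(=O)OH) but one neighbour of the carbonyl carbon is O, not C.
(B) has a methyl-ester group (-C(=O)OCH3) but one neighbour of the carbonyl carbon is O, not C.
(C) contains an acetyl/ketone group (-C(=O)CH3), which satisfies every atom and bond constraint.
(D) has a carboxylic acid group (-C(=O)OH) but one neighbour of the carbonyl carbon is O, not C.
So the answer is (C).

C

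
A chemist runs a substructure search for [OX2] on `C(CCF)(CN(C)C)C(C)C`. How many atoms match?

The query [OX2] means: aliphatic oxygen with two total connections — ether, hydroxyl, or ester single-bond O.
Check the 11 heavy atoms by environment: 9× C (X4) → no; 1× F (X1) → no; 1× N (X3) → no.
No environment satisfies the query, so 0 matching atoms.

0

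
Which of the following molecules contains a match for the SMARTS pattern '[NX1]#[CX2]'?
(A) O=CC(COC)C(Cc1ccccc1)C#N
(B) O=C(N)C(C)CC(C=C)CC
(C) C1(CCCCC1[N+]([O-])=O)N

A

[NX1]#[CX2] describes a nitrogen triple-bonded to a two-connected carbon (a nitrile).
(A) contains a nitrile (-C#N), which satisfies every atom and bond constraint.
(B) has a primary amide (-C(=O)NH2) but the nitrogen is NX3, not NX1.
(C) has a nitro group (-[N+](=O)[O-]) but there is no C#N triple bond.
So the answer is (A).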